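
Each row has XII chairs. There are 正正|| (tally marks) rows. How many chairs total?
Convert XII (Roman numeral) → 10 + 1 + 1 = 12 (decimal)
Convert 正正|| (tally marks) → 5 + 5 + 2 = 12 (decimal)
Compute 12 × 12 = 144
144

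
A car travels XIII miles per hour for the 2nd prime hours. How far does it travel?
Convert XIII (Roman numeral) → 10 + 1 + 1 + 1 = 13 (decimal)
Convert the 2nd prime (prime index) → 3 (decimal)
Compute 13 × 3 = 39
39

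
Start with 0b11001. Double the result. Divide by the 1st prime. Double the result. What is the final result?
Convert 0b11001 (binary) → 16 + 8 + 1 = 25 (decimal)
Start: 25
25 × 2 = 50
Convert the 1st prime (prime index) → 2 (decimal)
50 ÷ 2 = 25
25 × 2 = 50
50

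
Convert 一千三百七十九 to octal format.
Convert 一千三百七十九 (Chinese numeral) → 1×1000 + 3×100 + 7×10 + 9 = 1379 (decimal)
Convert 1379 (decimal) → 1379 = 2×512 + 5×64 + 4×8 + 3 → 0o2543 (octal)
0o2543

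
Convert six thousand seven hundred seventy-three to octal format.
Convert six thousand seven hundred seventy-three (English words) → 6×1000 + 7×100 + 73 = 6773 (decimal)
Convert 6773 (decimal) → 6773 = 1×4096 + 5×512 + 1×64 + 6×8 + 5 → 0o15165 (octal)
0o15165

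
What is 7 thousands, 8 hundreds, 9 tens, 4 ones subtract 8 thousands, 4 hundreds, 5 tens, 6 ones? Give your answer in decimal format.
Convert 7 thousands, 8 hundreds, 9 tens, 4 ones (place-value notation) → 7×1000 + 8×100 + 9×10 + 4 = 7894 (decimal)
Convert 8 thousands, 4 hundreds, 5 tens, 6 ones (place-value notation) → 8×1000 + 4×100 + 5×10 + 6 = 8456 (decimal)
Compute 7894 - 8456 = -562
-562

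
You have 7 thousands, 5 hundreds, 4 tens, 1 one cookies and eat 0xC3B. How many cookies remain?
Convert 7 thousands, 5 hundreds, 4 tens, 1 one (place-value notation) → 7×1000 + 5×100 + 4×10 + 1 = 7541 (decimal)
Convert 0xC3B (hexadecimal) → 12×256 + 3×16 + 11 = 3131 (decimal)
Compute 7541 - 3131 = 4410
4410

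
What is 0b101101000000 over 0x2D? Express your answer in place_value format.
Convert 0b101101000000 (binary) → 2048 + 512 + 256 + 64 = 2880 (decimal)
Convert 0x2D (hexadecimal) → 2×16 + 13 = 45 (decimal)
Compute 2880 ÷ 45 = 64
Convert 64 (decimal) → 64 = 6×10 + 4 → 6 tens, 4 ones (place-value notation)
6 tens, 4 ones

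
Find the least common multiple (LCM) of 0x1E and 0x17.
Convert 0x1E (hexadecimal) → 1×16 + 14 = 30 (decimal)
Convert 0x17 (hexadecimal) → 1×16 + 7 = 23 (decimal)
Compute lcm(30, 23) = 690
690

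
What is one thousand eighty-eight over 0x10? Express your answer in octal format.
Convert one thousand eighty-eight (English words) → 1×1000 + 88 = 1088 (decimal)
Convert 0x10 (hexadecimal) → 1×16 = 16 (decimal)
Compute 1088 ÷ 16 = 68
Convert 68 (decimal) → 68 = 1×64 + 4 → 0o104 (octal)
0o104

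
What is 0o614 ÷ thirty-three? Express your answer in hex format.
Convert 0o614 (octal) → 6×64 + 1×8 + 4 = 396 (decimal)
Convert thirty-three (English words) → 33 (decimal)
Compute 396 ÷ 33 = 12
Convert 12 (decimal) → 0xC (hexadecimal)
0xC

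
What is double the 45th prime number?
The 45th prime number = 197
Compute 197 × 2 = 394
394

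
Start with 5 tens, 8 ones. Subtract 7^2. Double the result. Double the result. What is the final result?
Convert 5 tens, 8 ones (place-value notation) → 5×10 + 8 = 58 (decimal)
Start: 58
Convert 7^2 (power) → 49 (decimal)
58 - 49 = 9
9 × 2 = 18
18 × 2 = 36
36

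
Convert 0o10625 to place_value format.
Convert 0o10625 (octal) → 1×4096 + 6×64 + 2×8 + 5 = 4501 (decimal)
Convert 4501 (decimal) → 4501 = 4×1000 + 5×100 + 1 → 4 thousands, 5 hundreds, 1 one (place-value notation)
4 thousands, 5 hundreds, 1 one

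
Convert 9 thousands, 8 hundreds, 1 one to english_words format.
Convert 9 thousands, 8 hundreds, 1 one (place-value notation) → 9×1000 + 8×100 + 1 = 9801 (decimal)
Convert 9801 (decimal) → 9801 = 9×1000 + 8×100 + 1 → nine thousand eight hundred one (English words)
nine thousand eight hundred one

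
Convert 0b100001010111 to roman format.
Convert 0b100001010111 (binary) → 2048 + 64 + 16 + 4 + 2 + 1 = 2135 (decimal)
Convert 2135 (decimal) → 2135 = 1000 + 1000 + 100 + 10 + 10 + 10 + 5 → MMCXXXV (Roman numeral)
MMCXXXV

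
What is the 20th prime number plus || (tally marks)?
The 20th prime number = 71
Convert || (tally marks) → 2 (decimal)
Compute 71 + 2 = 73
73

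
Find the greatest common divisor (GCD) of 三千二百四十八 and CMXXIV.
Convert 三千二百四十八 (Chinese numeral) → 3×1000 + 2×100 + 4×10 + 8 = 3248 (decimal)
Convert CMXXIV (Roman numeral) → 900 + 10 + 10 + 4 = 924 (decimal)
Compute gcd(3248, 924) = 28
28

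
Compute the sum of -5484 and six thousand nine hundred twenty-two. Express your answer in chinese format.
Convert six thousand nine hundred twenty-two (English words) → 6×1000 + 9×100 + 22 = 6922 (decimal)
Compute -5484 + 6922 = 1438
Convert 1438 (decimal) → 1438 = 1×1000 + 4×100 + 3×10 + 8 → 一千四百三十八 (Chinese numeral)
一千四百三十八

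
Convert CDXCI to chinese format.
Convert CDXCI (Roman numeral) → 400 + 90 + 1 = 491 (decimal)
Convert 491 (decimal) → 491 = 4×100 + 9×10 + 1 → 四百九十一 (Chinese numeral)
四百九十一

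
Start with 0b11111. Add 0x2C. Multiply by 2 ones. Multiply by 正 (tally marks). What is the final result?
Convert 0b11111 (binary) → 16 + 8 + 4 + 2 + 1 = 31 (decimal)
Start: 31
Convert 0x2C (hexadecimal) → 2×16 + 12 = 44 (decimal)
31 + 44 = 75
Convert 2 ones (place-value notation) → 2 (decimal)
75 × 2 = 150
Convert 正 (tally marks) → 5 (decimal)
150 × 5 = 750
750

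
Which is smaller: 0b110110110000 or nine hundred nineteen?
Convert 0b110110110000 (binary) → 2048 + 1024 + 256 + 128 + 32 + 16 = 3504 (decimal)
Convert nine hundred nineteen (English words) → 9×100 + 19 = 919 (decimal)
Compare 3504 vs 919: smaller = 919
919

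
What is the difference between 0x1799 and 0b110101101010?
Convert 0x1799 (hexadecimal) → 1×4096 + 7×256 + 9×16 + 9 = 6041 (decimal)
Convert 0b110101101010 (binary) → 2048 + 1024 + 256 + 64 + 32 + 8 + 2 = 3434 (decimal)
Difference: |6041 - 3434| = 2607
2607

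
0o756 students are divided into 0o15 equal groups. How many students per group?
Convert 0o756 (octal) → 7×64 + 5×8 + 6 = 494 (decimal)
Convert 0o15 (octal) → 1×8 + 5 = 13 (decimal)
Compute 494 ÷ 13 = 38
38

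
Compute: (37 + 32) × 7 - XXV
Convert XXV (Roman numeral) → 10 + 10 + 5 = 25 (decimal)
Expression in decimal: (37 + 32) × 7 - 25
Parentheses first: 37 + 32 = 69
Multiply: 69 × 7 = 483
Subtract: 483 - 25 = 458
458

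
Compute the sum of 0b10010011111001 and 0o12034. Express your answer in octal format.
Convert 0b10010011111001 (binary) → 8192 + 1024 + 128 + 64 + 32 + 16 + 8 + 1 = 9465 (decimal)
Convert 0o12034 (octal) → 1×4096 + 2×512 + 3×8 + 4 = 5148 (decimal)
Compute 9465 + 5148 = 14613
Convert 14613 (decimal) → 14613 = 3×4096 + 4×512 + 4×64 + 2×8 + 5 → 0o34425 (octal)
0o34425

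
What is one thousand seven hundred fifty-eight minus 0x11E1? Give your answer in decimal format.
Convert one thousand seven hundred fifty-eight (English words) → 1×1000 + 7×100 + 58 = 1758 (decimal)
Convert 0x11E1 (hexadecimal) → 1×4096 + 1×256 + 14×16 + 1 = 4577 (decimal)
Compute 1758 - 4577 = -2819
-2819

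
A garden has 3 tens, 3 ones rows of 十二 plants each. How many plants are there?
Convert 十二 (Chinese numeral) → 1×10 + 2 = 12 (decimal)
Convert 3 tens, 3 ones (place-value notation) → 3×10 + 3 = 33 (decimal)
Compute 12 × 33 = 396
396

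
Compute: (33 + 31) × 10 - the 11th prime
Convert the 11th prime (prime index) → 31 (decimal)
Expression in decimal: (33 + 31) × 10 - 31
Parentheses first: 33 + 31 = 64
Multiply: 64 × 10 = 640
Subtract: 640 - 31 = 609
609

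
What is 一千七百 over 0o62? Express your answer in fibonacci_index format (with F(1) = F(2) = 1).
Convert 一千七百 (Chinese numeral) → 1×1000 + 7×100 = 1700 (decimal)
Convert 0o62 (octal) → 6×8 + 2 = 50 (decimal)
Compute 1700 ÷ 50 = 34
Convert 34 (decimal) → 1, 1, 2, 3, 5, 8, 13, 21, 34 → the 9th Fibonacci number (Fibonacci index)
the 9th Fibonacci number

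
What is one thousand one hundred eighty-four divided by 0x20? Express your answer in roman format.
Convert one thousand one hundred eighty-four (English words) → 1×1000 + 1×100 + 84 = 1184 (decimal)
Convert 0x20 (hexadecimal) → 2×16 = 32 (decimal)
Compute 1184 ÷ 32 = 37
Convert 37 (decimal) → 37 = 10 + 10 + 10 + 5 + 1 + 1 → XXXVII (Roman numeral)
XXXVII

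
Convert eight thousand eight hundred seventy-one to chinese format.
Convert eight thousand eight hundred seventy-one (English words) → 8×1000 + 8×100 + 71 = 8871 (decimal)
Convert 8871 (decimal) → 8871 = 8×1000 + 8×100 + 7×10 + 1 → 八千八百七十一 (Chinese numeral)
八千八百七十一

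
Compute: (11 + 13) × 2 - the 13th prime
Convert the 13th prime (prime index) → 41 (decimal)
Expression in decimal: (11 + 13) × 2 - 41
Parentheses first: 11 + 13 = 24
Multiply: 24 × 2 = 48
Subtract: 48 - 41 = 7
7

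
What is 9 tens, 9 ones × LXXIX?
Convert 9 tens, 9 ones (place-value notation) → 9×10 + 9 = 99 (decimal)
Convert LXXIX (Roman numeral) → 50 + 10 + 10 + 9 = 79 (decimal)
Compute 99 × 79 = 7821
7821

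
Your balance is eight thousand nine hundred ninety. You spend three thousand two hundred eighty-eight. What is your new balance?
Convert eight thousand nine hundred ninety (English words) → 8×1000 + 9×100 + 90 = 8990 (decimal)
Convert three thousand two hundred eighty-eight (English words) → 3×1000 + 2×100 + 88 = 3288 (decimal)
Compute 8990 - 3288 = 5702
5702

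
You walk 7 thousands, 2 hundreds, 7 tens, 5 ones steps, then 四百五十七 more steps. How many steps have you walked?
Convert 7 thousands, 2 hundreds, 7 tens, 5 ones (place-value notation) → 7×1000 + 2×100 + 7×10 + 5 = 7275 (decimal)
Convert 四百五十七 (Chinese numeral) → 4×100 + 5×10 + 7 = 457 (decimal)
Compute 7275 + 457 = 7732
7732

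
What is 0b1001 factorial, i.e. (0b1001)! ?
Convert 0b1001 (binary) → 8 + 1 = 9 (decimal)
Compute 9! = 362880
362880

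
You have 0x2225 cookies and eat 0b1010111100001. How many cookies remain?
Convert 0x2225 (hexadecimal) → 2×4096 + 2×256 + 2×16 + 5 = 8741 (decimal)
Convert 0b1010111100001 (binary) → 4096 + 1024 + 256 + 128 + 64 + 32 + 1 = 5601 (decimal)
Compute 8741 - 5601 = 3140
3140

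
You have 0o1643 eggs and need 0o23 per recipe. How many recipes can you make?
Convert 0o1643 (octal) → 1×512 + 6×64 + 4×8 + 3 = 931 (decimal)
Convert 0o23 (octal) → 2×8 + 3 = 19 (decimal)
Compute 931 ÷ 19 = 49
49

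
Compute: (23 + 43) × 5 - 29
Parentheses first: 23 + 43 = 66
Multiply: 66 × 5 = 330
Subtract: 330 - 29 = 301
301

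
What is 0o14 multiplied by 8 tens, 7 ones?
Convert 0o14 (octal) → 1×8 + 4 = 12 (decimal)
Convert 8 tens, 7 ones (place-value notation) → 8×10 + 7 = 87 (decimal)
Compute 12 × 87 = 1044
1044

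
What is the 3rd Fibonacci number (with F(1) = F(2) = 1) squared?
The 3rd Fibonacci number (with F(1) = F(2) = 1): 1, 1, 2 → 2
Compute 2² = 2 × 2 = 4
4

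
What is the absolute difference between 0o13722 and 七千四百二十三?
Convert 0o13722 (octal) → 1×4096 + 3×512 + 7×64 + 2×8 + 2 = 6098 (decimal)
Convert 七千四百二十三 (Chinese numeral) → 7×1000 + 4×100 + 2×10 + 3 = 7423 (decimal)
Compute |6098 - 7423| = 1325
1325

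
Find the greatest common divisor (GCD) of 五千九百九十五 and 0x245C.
Convert 五千九百九十五 (Chinese numeral) → 5×1000 + 9×100 + 9×10 + 5 = 5995 (decimal)
Convert 0x245C (hexadecimal) → 2×4096 + 4×256 + 5×16 + 12 = 9308 (decimal)
Compute gcd(5995, 9308) = 1
1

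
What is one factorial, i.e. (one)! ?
Convert one (English words) → 1 (decimal)
Compute 1! = 1
1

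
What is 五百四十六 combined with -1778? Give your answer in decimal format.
Convert 五百四十六 (Chinese numeral) → 5×100 + 4×10 + 6 = 546 (decimal)
Compute 546 + -1778 = -1232
-1232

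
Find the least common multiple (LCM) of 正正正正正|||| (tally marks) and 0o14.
Convert 正正正正正|||| (tally marks) → 5 + 5 + 5 + 5 + 5 + 4 = 29 (decimal)
Convert 0o14 (octal) → 1×8 + 4 = 12 (decimal)
Compute lcm(29, 12) = 348
348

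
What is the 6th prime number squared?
The 6th prime number = 13
Compute 13² = 13 × 13 = 169
169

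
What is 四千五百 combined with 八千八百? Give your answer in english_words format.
Convert 四千五百 (Chinese numeral) → 4×1000 + 5×100 = 4500 (decimal)
Convert 八千八百 (Chinese numeral) → 8×1000 + 8×100 = 8800 (decimal)
Compute 4500 + 8800 = 13300
Convert 13300 (decimal) → 13300 = 13×1000 + 3×100 → thirteen thousand three hundred (English words)
thirteen thousand three hundred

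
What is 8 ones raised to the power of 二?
Convert 8 ones (place-value notation) → 8 (decimal)
Convert 二 (Chinese numeral) → 2 (decimal)
Compute 8 ^ 2 = 64
64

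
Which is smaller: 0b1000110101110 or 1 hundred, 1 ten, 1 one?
Convert 0b1000110101110 (binary) → 4096 + 256 + 128 + 32 + 8 + 4 + 2 = 4526 (decimal)
Convert 1 hundred, 1 ten, 1 one (place-value notation) → 1×100 + 1×10 + 1 = 111 (decimal)
Compare 4526 vs 111: smaller = 111
111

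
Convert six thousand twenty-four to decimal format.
Convert six thousand twenty-four (English words) → 6×1000 + 24 = 6024 (decimal)
6024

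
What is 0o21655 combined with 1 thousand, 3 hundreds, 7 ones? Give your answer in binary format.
Convert 0o21655 (octal) → 2×4096 + 1×512 + 6×64 + 5×8 + 5 = 9133 (decimal)
Convert 1 thousand, 3 hundreds, 7 ones (place-value notation) → 1×1000 + 3×100 + 7 = 1307 (decimal)
Compute 9133 + 1307 = 10440
Convert 10440 (decimal) → 10440 = 8192 + 2048 + 128 + 64 + 8 → 0b10100011001000 (binary)
0b10100011001000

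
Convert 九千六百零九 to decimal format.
Convert 九千六百零九 (Chinese numeral) → 9×1000 + 6×100 + 9 = 9609 (decimal)
9609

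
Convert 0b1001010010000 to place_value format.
Convert 0b1001010010000 (binary) → 4096 + 512 + 128 + 16 = 4752 (decimal)
Convert 4752 (decimal) → 4752 = 4×1000 + 7×100 + 5×10 + 2 → 4 thousands, 7 hundreds, 5 tens, 2 ones (place-value notation)
4 thousands, 7 hundreds, 5 tens, 2 ones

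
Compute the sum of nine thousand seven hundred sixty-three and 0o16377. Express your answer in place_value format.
Convert nine thousand seven hundred sixty-three (English words) → 9×1000 + 7×100 + 63 = 9763 (decimal)
Convert 0o16377 (octal) → 1×4096 + 6×512 + 3×64 + 7×8 + 7 = 7423 (decimal)
Compute 9763 + 7423 = 17186
Convert 17186 (decimal) → 17186 = 17×1000 + 1×100 + 8×10 + 6 → 17 thousands, 1 hundred, 8 tens, 6 ones (place-value notation)
17 thousands, 1 hundred, 8 tens, 6 ones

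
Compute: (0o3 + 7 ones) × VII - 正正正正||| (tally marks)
Convert 0o3 (octal) → 3 (decimal)
Convert 7 ones (place-value notation) → 7 (decimal)
Convert VII (Roman numeral) → 5 + 1 + 1 = 7 (decimal)
Convert 正正正正||| (tally marks) → 5 + 5 + 5 + 5 + 3 = 23 (decimal)
Expression in decimal: (3 + 7) × 7 - 23
Parentheses first: 3 + 7 = 10
Multiply: 10 × 7 = 70
Subtract: 70 - 23 = 47
47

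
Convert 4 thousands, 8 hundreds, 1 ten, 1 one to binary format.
Convert 4 thousands, 8 hundreds, 1 ten, 1 one (place-value notation) → 4×1000 + 8×100 + 1×10 + 1 = 4811 (decimal)
Convert 4811 (decimal) → 4811 = 4096 + 512 + 128 + 64 + 8 + 2 + 1 → 0b1001011001011 (binary)
0b1001011001011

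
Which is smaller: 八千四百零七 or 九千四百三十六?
Convert 八千四百零七 (Chinese numeral) → 8×1000 + 4×100 + 7 = 8407 (decimal)
Convert 九千四百三十六 (Chinese numeral) → 9×1000 + 4×100 + 3×10 + 6 = 9436 (decimal)
Compare 8407 vs 9436: smaller = 8407
8407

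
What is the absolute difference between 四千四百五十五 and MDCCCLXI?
Convert 四千四百五十五 (Chinese numeral) → 4×1000 + 4×100 + 5×10 + 5 = 4455 (decimal)
Convert MDCCCLXI (Roman numeral) → 1000 + 500 + 100 + 100 + 100 + 50 + 10 + 1 = 1861 (decimal)
Compute |4455 - 1861| = 2594
2594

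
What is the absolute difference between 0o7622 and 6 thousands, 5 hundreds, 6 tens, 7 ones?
Convert 0o7622 (octal) → 7×512 + 6×64 + 2×8 + 2 = 3986 (decimal)
Convert 6 thousands, 5 hundreds, 6 tens, 7 ones (place-value notation) → 6×1000 + 5×100 + 6×10 + 7 = 6567 (decimal)
Compute |3986 - 6567| = 2581
2581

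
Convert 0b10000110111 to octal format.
Convert 0b10000110111 (binary) → 1024 + 32 + 16 + 4 + 2 + 1 = 1079 (decimal)
Convert 1079 (decimal) → 1079 = 2×512 + 6×8 + 7 → 0o2067 (octal)
0o2067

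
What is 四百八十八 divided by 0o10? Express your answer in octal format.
Convert 四百八十八 (Chinese numeral) → 4×100 + 8×10 + 8 = 488 (decimal)
Convert 0o10 (octal) → 1×8 = 8 (decimal)
Compute 488 ÷ 8 = 61
Convert 61 (decimal) → 61 = 7×8 + 5 → 0o75 (octal)
0o75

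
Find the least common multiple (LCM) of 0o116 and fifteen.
Convert 0o116 (octal) → 1×64 + 1×8 + 6 = 78 (decimal)
Convert fifteen (English words) → 15 (decimal)
Compute lcm(78, 15) = 390
390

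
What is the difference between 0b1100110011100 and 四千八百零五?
Convert 0b1100110011100 (binary) → 4096 + 2048 + 256 + 128 + 16 + 8 + 4 = 6556 (decimal)
Convert 四千八百零五 (Chinese numeral) → 4×1000 + 8×100 + 5 = 4805 (decimal)
Difference: |6556 - 4805| = 1751
1751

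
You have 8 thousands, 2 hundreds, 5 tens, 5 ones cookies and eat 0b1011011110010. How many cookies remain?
Convert 8 thousands, 2 hundreds, 5 tens, 5 ones (place-value notation) → 8×1000 + 2×100 + 5×10 + 5 = 8255 (decimal)
Convert 0b1011011110010 (binary) → 4096 + 1024 + 512 + 128 + 64 + 32 + 16 + 2 = 5874 (decimal)
Compute 8255 - 5874 = 2381
2381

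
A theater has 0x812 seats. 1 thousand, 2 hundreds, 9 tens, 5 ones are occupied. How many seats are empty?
Convert 0x812 (hexadecimal) → 8×256 + 1×16 + 2 = 2066 (decimal)
Convert 1 thousand, 2 hundreds, 9 tens, 5 ones (place-value notation) → 1×1000 + 2×100 + 9×10 + 5 = 1295 (decimal)
Compute 2066 - 1295 = 771
771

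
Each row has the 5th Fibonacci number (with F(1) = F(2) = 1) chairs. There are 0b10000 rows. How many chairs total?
Convert the 5th Fibonacci number (with F(1) = F(2) = 1) (Fibonacci index) → 1, 1, 2, 3, 5 → 5 (decimal)
Convert 0b10000 (binary) → 16 (decimal)
Compute 5 × 16 = 80
80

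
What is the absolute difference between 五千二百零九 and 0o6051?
Convert 五千二百零九 (Chinese numeral) → 5×1000 + 2×100 + 9 = 5209 (decimal)
Convert 0o6051 (octal) → 6×512 + 5×8 + 1 = 3113 (decimal)
Compute |5209 - 3113| = 2096
2096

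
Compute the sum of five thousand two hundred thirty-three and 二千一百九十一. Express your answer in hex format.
Convert five thousand two hundred thirty-three (English words) → 5×1000 + 2×100 + 33 = 5233 (decimal)
Convert 二千一百九十一 (Chinese numeral) → 2×1000 + 1×100 + 9×10 + 1 = 2191 (decimal)
Compute 5233 + 2191 = 7424
Convert 7424 (decimal) → 7424 = 1×4096 + 13×256 → 0x1D00 (hexadecimal)
0x1D00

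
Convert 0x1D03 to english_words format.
Convert 0x1D03 (hexadecimal) → 1×4096 + 13×256 + 3 = 7427 (decimal)
Convert 7427 (decimal) → 7427 = 7×1000 + 4×100 + 27 → seven thousand four hundred twenty-seven (English words)
seven thousand four hundred twenty-seven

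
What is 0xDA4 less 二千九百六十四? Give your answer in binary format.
Convert 0xDA4 (hexadecimal) → 13×256 + 10×16 + 4 = 3492 (decimal)
Convert 二千九百六十四 (Chinese numeral) → 2×1000 + 9×100 + 6×10 + 4 = 2964 (decimal)
Compute 3492 - 2964 = 528
Convert 528 (decimal) → 528 = 512 + 16 → 0b1000010000 (binary)
0b1000010000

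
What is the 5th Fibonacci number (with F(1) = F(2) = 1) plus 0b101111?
The 5th Fibonacci number (with F(1) = F(2) = 1): 1, 1, 2, 3, 5 → 5
Convert 0b101111 (binary) → 32 + 8 + 4 + 2 + 1 = 47 (decimal)
Compute 5 + 47 = 52
52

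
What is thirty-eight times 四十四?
Convert thirty-eight (English words) → 38 (decimal)
Convert 四十四 (Chinese numeral) → 4×10 + 4 = 44 (decimal)
Compute 38 × 44 = 1672
1672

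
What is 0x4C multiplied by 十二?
Convert 0x4C (hexadecimal) → 4×16 + 12 = 76 (decimal)
Convert 十二 (Chinese numeral) → 1×10 + 2 = 12 (decimal)
Compute 76 × 12 = 912
912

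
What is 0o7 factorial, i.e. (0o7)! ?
Convert 0o7 (octal) → 7 (decimal)
Compute 7! = 5040
5040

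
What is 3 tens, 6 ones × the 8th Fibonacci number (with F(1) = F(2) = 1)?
Convert 3 tens, 6 ones (place-value notation) → 3×10 + 6 = 36 (decimal)
Convert the 8th Fibonacci number (with F(1) = F(2) = 1) (Fibonacci index) → 1, 1, 2, 3, 5, 8, 13, 21 → 21 (decimal)
Compute 36 × 21 = 756
756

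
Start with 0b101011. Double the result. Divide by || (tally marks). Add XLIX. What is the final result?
Convert 0b101011 (binary) → 32 + 8 + 2 + 1 = 43 (decimal)
Start: 43
43 × 2 = 86
Convert || (tally marks) → 2 (decimal)
86 ÷ 2 = 43
Convert XLIX (Roman numeral) → 40 + 9 = 49 (decimal)
43 + 49 = 92
92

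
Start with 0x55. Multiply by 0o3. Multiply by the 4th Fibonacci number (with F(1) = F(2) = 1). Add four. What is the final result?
Convert 0x55 (hexadecimal) → 5×16 + 5 = 85 (decimal)
Start: 85
Convert 0o3 (octal) → 3 (decimal)
85 × 3 = 255
Convert the 4th Fibonacci number (with F(1) = F(2) = 1) (Fibonacci index) → 1, 1, 2, 3 → 3 (decimal)
255 × 3 = 765
Convert four (English words) → 4 (decimal)
765 + 4 = 769
769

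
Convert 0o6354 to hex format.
Convert 0o6354 (octal) → 6×512 + 3×64 + 5×8 + 4 = 3308 (decimal)
Convert 3308 (decimal) → 3308 = 12×256 + 14×16 + 12 → 0xCEC (hexadecimal)
0xCEC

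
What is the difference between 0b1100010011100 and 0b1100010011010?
Convert 0b1100010011100 (binary) → 4096 + 2048 + 128 + 16 + 8 + 4 = 6300 (decimal)
Convert 0b1100010011010 (binary) → 4096 + 2048 + 128 + 16 + 8 + 2 = 6298 (decimal)
Difference: |6300 - 6298| = 2
2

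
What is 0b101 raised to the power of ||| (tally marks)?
Convert 0b101 (binary) → 4 + 1 = 5 (decimal)
Convert ||| (tally marks) → 3 (decimal)
Compute 5 ^ 3 = 125
125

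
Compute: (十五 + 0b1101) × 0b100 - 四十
Convert 十五 (Chinese numeral) → 1×10 + 5 = 15 (decimal)
Convert 0b1101 (binary) → 8 + 4 + 1 = 13 (decimal)
Convert 0b100 (binary) → 4 (decimal)
Convert 四十 (Chinese numeral) → 4×10 = 40 (decimal)
Expression in decimal: (15 + 13) × 4 - 40
Parentheses first: 15 + 13 = 28
Multiply: 28 × 4 = 112
Subtract: 112 - 40 = 72
72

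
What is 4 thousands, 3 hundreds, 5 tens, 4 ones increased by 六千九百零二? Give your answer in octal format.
Convert 4 thousands, 3 hundreds, 5 tens, 4 ones (place-value notation) → 4×1000 + 3×100 + 5×10 + 4 = 4354 (decimal)
Convert 六千九百零二 (Chinese numeral) → 6×1000 + 9×100 + 2 = 6902 (decimal)
Compute 4354 + 6902 = 11256
Convert 11256 (decimal) → 11256 = 2×4096 + 5×512 + 7×64 + 7×8 → 0o25770 (octal)
0o25770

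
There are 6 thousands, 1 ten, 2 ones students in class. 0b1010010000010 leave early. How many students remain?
Convert 6 thousands, 1 ten, 2 ones (place-value notation) → 6×1000 + 1×10 + 2 = 6012 (decimal)
Convert 0b1010010000010 (binary) → 4096 + 1024 + 128 + 2 = 5250 (decimal)
Compute 6012 - 5250 = 762
762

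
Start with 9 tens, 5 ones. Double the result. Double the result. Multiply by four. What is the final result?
Convert 9 tens, 5 ones (place-value notation) → 9×10 + 5 = 95 (decimal)
Start: 95
95 × 2 = 190
190 × 2 = 380
Convert four (English words) → 4 (decimal)
380 × 4 = 1520
1520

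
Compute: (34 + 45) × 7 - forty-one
Convert forty-one (English words) → 41 (decimal)
Expression in decimal: (34 + 45) × 7 - 41
Parentheses first: 34 + 45 = 79
Multiply: 79 × 7 = 553
Subtract: 553 - 41 = 512
512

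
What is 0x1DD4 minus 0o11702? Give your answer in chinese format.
Convert 0x1DD4 (hexadecimal) → 1×4096 + 13×256 + 13×16 + 4 = 7636 (decimal)
Convert 0o11702 (octal) → 1×4096 + 1×512 + 7×64 + 2 = 5058 (decimal)
Compute 7636 - 5058 = 2578
Convert 2578 (decimal) → 2578 = 2×1000 + 5×100 + 7×10 + 8 → 二千五百七十八 (Chinese numeral)
二千五百七十八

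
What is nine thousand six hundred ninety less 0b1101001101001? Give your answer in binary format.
Convert nine thousand six hundred ninety (English words) → 9×1000 + 6×100 + 90 = 9690 (decimal)
Convert 0b1101001101001 (binary) → 4096 + 2048 + 512 + 64 + 32 + 8 + 1 = 6761 (decimal)
Compute 9690 - 6761 = 2929
Convert 2929 (decimal) → 2929 = 2048 + 512 + 256 + 64 + 32 + 16 + 1 → 0b101101110001 (binary)
0b101101110001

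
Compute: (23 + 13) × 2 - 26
Parentheses first: 23 + 13 = 36
Multiply: 36 × 2 = 72
Subtract: 72 - 26 = 46
46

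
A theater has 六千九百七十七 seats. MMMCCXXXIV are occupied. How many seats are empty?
Convert 六千九百七十七 (Chinese numeral) → 6×1000 + 9×100 + 7×10 + 7 = 6977 (decimal)
Convert MMMCCXXXIV (Roman numeral) → 1000 + 1000 + 1000 + 100 + 100 + 10 + 10 + 10 + 4 = 3234 (decimal)
Compute 6977 - 3234 = 3743
3743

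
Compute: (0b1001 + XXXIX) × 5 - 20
Convert 0b1001 (binary) → 8 + 1 = 9 (decimal)
Convert XXXIX (Roman numeral) → 10 + 10 + 10 + 9 = 39 (decimal)
Expression in decimal: (9 + 39) × 5 - 20
Parentheses first: 9 + 39 = 48
Multiply: 48 × 5 = 240
Subtract: 240 - 20 = 220
220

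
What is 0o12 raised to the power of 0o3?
Convert 0o12 (octal) → 1×8 + 2 = 10 (decimal)
Convert 0o3 (octal) → 3 (decimal)
Compute 10 ^ 3 = 1000
1000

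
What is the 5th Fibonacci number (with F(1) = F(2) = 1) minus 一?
The 5th Fibonacci number (with F(1) = F(2) = 1): 1, 1, 2, 3, 5 → 5
Convert 一 (Chinese numeral) → 1 (decimal)
Compute 5 - 1 = 4
4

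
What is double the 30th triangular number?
The 30th triangular number = 30×31/2 = 465
Compute 465 × 2 = 930
930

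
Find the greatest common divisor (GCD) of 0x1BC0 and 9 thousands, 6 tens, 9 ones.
Convert 0x1BC0 (hexadecimal) → 1×4096 + 11×256 + 12×16 = 7104 (decimal)
Convert 9 thousands, 6 tens, 9 ones (place-value notation) → 9×1000 + 6×10 + 9 = 9069 (decimal)
Compute gcd(7104, 9069) = 3
3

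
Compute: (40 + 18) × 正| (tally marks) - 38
Convert 正| (tally marks) → 5 + 1 = 6 (decimal)
Expression in decimal: (40 + 18) × 6 - 38
Parentheses first: 40 + 18 = 58
Multiply: 58 × 6 = 348
Subtract: 348 - 38 = 310
310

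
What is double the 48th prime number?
The 48th prime number = 223
Compute 223 × 2 = 446
446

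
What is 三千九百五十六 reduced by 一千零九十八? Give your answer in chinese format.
Convert 三千九百五十六 (Chinese numeral) → 3×1000 + 9×100 + 5×10 + 6 = 3956 (decimal)
Convert 一千零九十八 (Chinese numeral) → 1×1000 + 9×10 + 8 = 1098 (decimal)
Compute 3956 - 1098 = 2858
Convert 2858 (decimal) → 2858 = 2×1000 + 8×100 + 5×10 + 8 → 二千八百五十八 (Chinese numeral)
二千八百五十八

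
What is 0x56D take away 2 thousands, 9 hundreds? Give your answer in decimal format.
Convert 0x56D (hexadecimal) → 5×256 + 6×16 + 13 = 1389 (decimal)
Convert 2 thousands, 9 hundreds (place-value notation) → 2×1000 + 9×100 = 2900 (decimal)
Compute 1389 - 2900 = -1511
-1511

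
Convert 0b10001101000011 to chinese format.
Convert 0b10001101000011 (binary) → 8192 + 512 + 256 + 64 + 2 + 1 = 9027 (decimal)
Convert 9027 (decimal) → 9027 = 9×1000 + 2×10 + 7 → 九千零二十七 (Chinese numeral)
九千零二十七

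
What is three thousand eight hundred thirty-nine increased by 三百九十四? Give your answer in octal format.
Convert three thousand eight hundred thirty-nine (English words) → 3×1000 + 8×100 + 39 = 3839 (decimal)
Convert 三百九十四 (Chinese numeral) → 3×100 + 9×10 + 4 = 394 (decimal)
Compute 3839 + 394 = 4233
Convert 4233 (decimal) → 4233 = 1×4096 + 2×64 + 1×8 + 1 → 0o10211 (octal)
0o10211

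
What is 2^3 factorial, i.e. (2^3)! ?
Convert 2^3 (power) → 8 (decimal)
Compute 8! = 40320
40320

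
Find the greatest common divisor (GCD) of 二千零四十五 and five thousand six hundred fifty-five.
Convert 二千零四十五 (Chinese numeral) → 2×1000 + 4×10 + 5 = 2045 (decimal)
Convert five thousand six hundred fifty-five (English words) → 5×1000 + 6×100 + 55 = 5655 (decimal)
Compute gcd(2045, 5655) = 5
5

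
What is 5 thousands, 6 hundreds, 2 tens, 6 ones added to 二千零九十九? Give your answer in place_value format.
Convert 5 thousands, 6 hundreds, 2 tens, 6 ones (place-value notation) → 5×1000 + 6×100 + 2×10 + 6 = 5626 (decimal)
Convert 二千零九十九 (Chinese numeral) → 2×1000 + 9×10 + 9 = 2099 (decimal)
Compute 5626 + 2099 = 7725
Convert 7725 (decimal) → 7725 = 7×1000 + 7×100 + 2×10 + 5 → 7 thousands, 7 hundreds, 2 tens, 5 ones (place-value notation)
7 thousands, 7 hundreds, 2 tens, 5 ones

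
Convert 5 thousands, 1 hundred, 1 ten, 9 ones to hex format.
Convert 5 thousands, 1 hundred, 1 ten, 9 ones (place-value notation) → 5×1000 + 1×100 + 1×10 + 9 = 5119 (decimal)
Convert 5119 (decimal) → 5119 = 1×4096 + 3×256 + 15×16 + 15 → 0x13FF (hexadecimal)
0x13FF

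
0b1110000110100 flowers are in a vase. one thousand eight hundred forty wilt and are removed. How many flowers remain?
Convert 0b1110000110100 (binary) → 4096 + 2048 + 1024 + 32 + 16 + 4 = 7220 (decimal)
Convert one thousand eight hundred forty (English words) → 1×1000 + 8×100 + 40 = 1840 (decimal)
Compute 7220 - 1840 = 5380
5380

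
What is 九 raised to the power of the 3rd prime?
Convert 九 (Chinese numeral) → 9 (decimal)
Convert the 3rd prime (prime index) → 5 (decimal)
Compute 9 ^ 5 = 59049
59049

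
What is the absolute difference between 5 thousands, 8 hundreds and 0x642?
Convert 5 thousands, 8 hundreds (place-value notation) → 5×1000 + 8×100 = 5800 (decimal)
Convert 0x642 (hexadecimal) → 6×256 + 4×16 + 2 = 1602 (decimal)
Compute |5800 - 1602| = 4198
4198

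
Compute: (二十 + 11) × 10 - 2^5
Convert 二十 (Chinese numeral) → 2×10 = 20 (decimal)
Convert 2^5 (power) → 32 (decimal)
Expression in decimal: (20 + 11) × 10 - 32
Parentheses first: 20 + 11 = 31
Multiply: 31 × 10 = 310
Subtract: 310 - 32 = 278
278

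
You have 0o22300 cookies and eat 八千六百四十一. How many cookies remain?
Convert 0o22300 (octal) → 2×4096 + 2×512 + 3×64 = 9408 (decimal)
Convert 八千六百四十一 (Chinese numeral) → 8×1000 + 6×100 + 4×10 + 1 = 8641 (decimal)
Compute 9408 - 8641 = 767
767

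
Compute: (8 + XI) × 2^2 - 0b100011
Convert XI (Roman numeral) → 10 + 1 = 11 (decimal)
Convert 2^2 (power) → 4 (decimal)
Convert 0b100011 (binary) → 32 + 2 + 1 = 35 (decimal)
Expression in decimal: (8 + 11) × 4 - 35
Parentheses first: 8 + 11 = 19
Multiply: 19 × 4 = 76
Subtract: 76 - 35 = 41
41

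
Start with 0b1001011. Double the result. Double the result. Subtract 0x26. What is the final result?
Convert 0b1001011 (binary) → 64 + 8 + 2 + 1 = 75 (decimal)
Start: 75
75 × 2 = 150
150 × 2 = 300
Convert 0x26 (hexadecimal) → 2×16 + 6 = 38 (decimal)
300 - 38 = 262
262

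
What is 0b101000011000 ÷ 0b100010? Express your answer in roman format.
Convert 0b101000011000 (binary) → 2048 + 512 + 16 + 8 = 2584 (decimal)
Convert 0b100010 (binary) → 32 + 2 = 34 (decimal)
Compute 2584 ÷ 34 = 76
Convert 76 (decimal) → 76 = 50 + 10 + 10 + 5 + 1 → LXXVI (Roman numeral)
LXXVI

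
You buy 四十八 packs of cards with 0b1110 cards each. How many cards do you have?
Convert 0b1110 (binary) → 8 + 4 + 2 = 14 (decimal)
Convert 四十八 (Chinese numeral) → 4×10 + 8 = 48 (decimal)
Compute 14 × 48 = 672
672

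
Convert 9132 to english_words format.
Convert 9132 (decimal) → 9132 = 9×1000 + 1×100 + 32 → nine thousand one hundred thirty-two (English words)
nine thousand one hundred thirty-two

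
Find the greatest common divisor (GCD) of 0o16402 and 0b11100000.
Convert 0o16402 (octal) → 1×4096 + 6×512 + 4×64 + 2 = 7426 (decimal)
Convert 0b11100000 (binary) → 128 + 64 + 32 = 224 (decimal)
Compute gcd(7426, 224) = 2
2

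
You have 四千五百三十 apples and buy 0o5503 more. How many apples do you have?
Convert 四千五百三十 (Chinese numeral) → 4×1000 + 5×100 + 3×10 = 4530 (decimal)
Convert 0o5503 (octal) → 5×512 + 5×64 + 3 = 2883 (decimal)
Compute 4530 + 2883 = 7413
7413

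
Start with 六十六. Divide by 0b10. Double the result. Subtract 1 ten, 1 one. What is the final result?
Convert 六十六 (Chinese numeral) → 6×10 + 6 = 66 (decimal)
Start: 66
Convert 0b10 (binary) → 2 (decimal)
66 ÷ 2 = 33
33 × 2 = 66
Convert 1 ten, 1 one (place-value notation) → 1×10 + 1 = 11 (decimal)
66 - 11 = 55
55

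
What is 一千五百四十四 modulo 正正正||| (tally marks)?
Convert 一千五百四十四 (Chinese numeral) → 1×1000 + 5×100 + 4×10 + 4 = 1544 (decimal)
Convert 正正正||| (tally marks) → 5 + 5 + 5 + 3 = 18 (decimal)
Compute 1544 mod 18 = 14
14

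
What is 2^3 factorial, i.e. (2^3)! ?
Convert 2^3 (power) → 8 (decimal)
Compute 8! = 40320
40320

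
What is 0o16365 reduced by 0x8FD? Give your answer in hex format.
Convert 0o16365 (octal) → 1×4096 + 6×512 + 3×64 + 6×8 + 5 = 7413 (decimal)
Convert 0x8FD (hexadecimal) → 8×256 + 15×16 + 13 = 2301 (decimal)
Compute 7413 - 2301 = 5112
Convert 5112 (decimal) → 5112 = 1×4096 + 3×256 + 15×16 + 8 → 0x13F8 (hexadecimal)
0x13F8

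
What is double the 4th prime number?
The 4th prime number = 7
Compute 7 × 2 = 14
14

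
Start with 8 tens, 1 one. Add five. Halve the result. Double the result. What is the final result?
Convert 8 tens, 1 one (place-value notation) → 8×10 + 1 = 81 (decimal)
Start: 81
Convert five (English words) → 5 (decimal)
81 + 5 = 86
86 ÷ 2 = 43
43 × 2 = 86
86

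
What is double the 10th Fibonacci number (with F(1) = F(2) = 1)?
The 10th Fibonacci number (with F(1) = F(2) = 1): 1, 1, 2, 3, 5, 8, 13, 21, 34, 55 → 55
Compute 55 × 2 = 110
110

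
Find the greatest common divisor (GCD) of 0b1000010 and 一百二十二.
Convert 0b1000010 (binary) → 64 + 2 = 66 (decimal)
Convert 一百二十二 (Chinese numeral) → 1×100 + 2×10 + 2 = 122 (decimal)
Compute gcd(66, 122) = 2
2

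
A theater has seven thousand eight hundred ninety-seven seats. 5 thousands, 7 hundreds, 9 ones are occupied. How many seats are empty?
Convert seven thousand eight hundred ninety-seven (English words) → 7×1000 + 8×100 + 97 = 7897 (decimal)
Convert 5 thousands, 7 hundreds, 9 ones (place-value notation) → 5×1000 + 7×100 + 9 = 5709 (decimal)
Compute 7897 - 5709 = 2188
2188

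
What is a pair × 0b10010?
Convert a pair (colloquial) → 2 (decimal)
Convert 0b10010 (binary) → 16 + 2 = 18 (decimal)
Compute 2 × 18 = 36
36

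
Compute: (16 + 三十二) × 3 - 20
Convert 三十二 (Chinese numeral) → 3×10 + 2 = 32 (decimal)
Expression in decimal: (16 + 32) × 3 - 20
Parentheses first: 16 + 32 = 48
Multiply: 48 × 3 = 144
Subtract: 144 - 20 = 124
124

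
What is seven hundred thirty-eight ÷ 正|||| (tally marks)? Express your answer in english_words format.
Convert seven hundred thirty-eight (English words) → 7×100 + 38 = 738 (decimal)
Convert 正|||| (tally marks) → 5 + 4 = 9 (decimal)
Compute 738 ÷ 9 = 82
Convert 82 (decimal) → eighty-two (English words)
eighty-two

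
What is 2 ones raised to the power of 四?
Convert 2 ones (place-value notation) → 2 (decimal)
Convert 四 (Chinese numeral) → 4 (decimal)
Compute 2 ^ 4 = 16
16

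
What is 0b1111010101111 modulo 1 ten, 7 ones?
Convert 0b1111010101111 (binary) → 4096 + 2048 + 1024 + 512 + 128 + 32 + 8 + 4 + 2 + 1 = 7855 (decimal)
Convert 1 ten, 7 ones (place-value notation) → 1×10 + 7 = 17 (decimal)
Compute 7855 mod 17 = 1
1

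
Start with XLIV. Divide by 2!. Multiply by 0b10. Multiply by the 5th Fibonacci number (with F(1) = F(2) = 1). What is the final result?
Convert XLIV (Roman numeral) → 40 + 4 = 44 (decimal)
Start: 44
Convert 2! (factorial) → 2 (decimal)
44 ÷ 2 = 22
Convert 0b10 (binary) → 2 (decimal)
22 × 2 = 44
Convert the 5th Fibonacci number (with F(1) = F(2) = 1) (Fibonacci index) → 1, 1, 2, 3, 5 → 5 (decimal)
44 × 5 = 220
220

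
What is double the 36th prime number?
The 36th prime number = 151
Compute 151 × 2 = 302
302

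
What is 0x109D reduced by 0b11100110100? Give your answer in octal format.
Convert 0x109D (hexadecimal) → 1×4096 + 9×16 + 13 = 4253 (decimal)
Convert 0b11100110100 (binary) → 1024 + 512 + 256 + 32 + 16 + 4 = 1844 (decimal)
Compute 4253 - 1844 = 2409
Convert 2409 (decimal) → 2409 = 4×512 + 5×64 + 5×8 + 1 → 0o4551 (octal)
0o4551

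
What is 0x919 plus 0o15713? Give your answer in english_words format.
Convert 0x919 (hexadecimal) → 9×256 + 1×16 + 9 = 2329 (decimal)
Convert 0o15713 (octal) → 1×4096 + 5×512 + 7×64 + 1×8 + 3 = 7115 (decimal)
Compute 2329 + 7115 = 9444
Convert 9444 (decimal) → 9444 = 9×1000 + 4×100 + 44 → nine thousand four hundred forty-four (English words)
nine thousand four hundred forty-four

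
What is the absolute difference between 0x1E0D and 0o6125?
Convert 0x1E0D (hexadecimal) → 1×4096 + 14×256 + 13 = 7693 (decimal)
Convert 0o6125 (octal) → 6×512 + 1×64 + 2×8 + 5 = 3157 (decimal)
Compute |7693 - 3157| = 4536
4536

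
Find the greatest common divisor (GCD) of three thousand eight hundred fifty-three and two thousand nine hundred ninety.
Convert three thousand eight hundred fifty-three (English words) → 3×1000 + 8×100 + 53 = 3853 (decimal)
Convert two thousand nine hundred ninety (English words) → 2×1000 + 9×100 + 90 = 2990 (decimal)
Compute gcd(3853, 2990) = 1
1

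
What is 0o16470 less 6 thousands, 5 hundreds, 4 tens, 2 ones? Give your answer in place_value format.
Convert 0o16470 (octal) → 1×4096 + 6×512 + 4×64 + 7×8 = 7480 (decimal)
Convert 6 thousands, 5 hundreds, 4 tens, 2 ones (place-value notation) → 6×1000 + 5×100 + 4×10 + 2 = 6542 (decimal)
Compute 7480 - 6542 = 938
Convert 938 (decimal) → 938 = 9×100 + 3×10 + 8 → 9 hundreds, 3 tens, 8 ones (place-value notation)
9 hundreds, 3 tens, 8 ones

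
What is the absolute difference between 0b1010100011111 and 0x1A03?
Convert 0b1010100011111 (binary) → 4096 + 1024 + 256 + 16 + 8 + 4 + 2 + 1 = 5407 (decimal)
Convert 0x1A03 (hexadecimal) → 1×4096 + 10×256 + 3 = 6659 (decimal)
Compute |5407 - 6659| = 1252
1252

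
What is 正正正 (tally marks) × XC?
Convert 正正正 (tally marks) → 5 + 5 + 5 = 15 (decimal)
Convert XC (Roman numeral) → 90 (decimal)
Compute 15 × 90 = 1350
1350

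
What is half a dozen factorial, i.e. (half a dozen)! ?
Convert half a dozen (colloquial) → 6 (decimal)
Compute 6! = 720
720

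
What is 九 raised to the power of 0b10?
Convert 九 (Chinese numeral) → 9 (decimal)
Convert 0b10 (binary) → 2 (decimal)
Compute 9 ^ 2 = 81
81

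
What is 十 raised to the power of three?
Convert 十 (Chinese numeral) → 1×10 = 10 (decimal)
Convert three (English words) → 3 (decimal)
Compute 10 ^ 3 = 1000
1000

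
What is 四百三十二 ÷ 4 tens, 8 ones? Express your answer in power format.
Convert 四百三十二 (Chinese numeral) → 4×100 + 3×10 + 2 = 432 (decimal)
Convert 4 tens, 8 ones (place-value notation) → 4×10 + 8 = 48 (decimal)
Compute 432 ÷ 48 = 9
Convert 9 (decimal) → 3^2 (power)
3^2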